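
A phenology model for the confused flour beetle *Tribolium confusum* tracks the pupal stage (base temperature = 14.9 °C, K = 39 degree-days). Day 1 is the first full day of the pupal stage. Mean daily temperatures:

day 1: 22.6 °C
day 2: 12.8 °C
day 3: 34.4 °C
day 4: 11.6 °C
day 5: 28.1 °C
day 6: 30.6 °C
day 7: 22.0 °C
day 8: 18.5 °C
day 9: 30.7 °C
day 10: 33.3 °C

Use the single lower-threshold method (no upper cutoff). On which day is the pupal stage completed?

Daily DD above 14.9 °C: 7.7, 0.0, 19.5, 0.0, 13.2, 15.7, 7.1, 3.6, 15.8, 18.4.
Cumulative: 7.7, 7.7, 27.2, 27.2, 40.4, 56.1, 63.2, 66.8, 82.6, 101.0.
The total first reaches 39 DD on day 5.

day 5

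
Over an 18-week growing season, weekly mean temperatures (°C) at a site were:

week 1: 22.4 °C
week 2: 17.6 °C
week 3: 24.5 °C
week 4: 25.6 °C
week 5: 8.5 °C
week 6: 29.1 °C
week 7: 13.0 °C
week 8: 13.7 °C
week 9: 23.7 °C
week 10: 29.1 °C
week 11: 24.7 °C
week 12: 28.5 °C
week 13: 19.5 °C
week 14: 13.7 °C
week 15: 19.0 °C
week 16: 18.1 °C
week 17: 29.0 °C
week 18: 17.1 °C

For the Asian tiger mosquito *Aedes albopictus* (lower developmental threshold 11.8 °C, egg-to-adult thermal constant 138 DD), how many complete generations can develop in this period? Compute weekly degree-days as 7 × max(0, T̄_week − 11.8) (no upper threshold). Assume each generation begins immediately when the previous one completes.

Weekly DD (7 × max(0, T̄ − 11.8)): 74.2, 40.6, 88.9, 96.6, 0.0, 121.1, 8.4, 13.3, 83.3, 121.1, 90.3, 116.9, 53.9, 13.3, 50.4, 44.1, 120.4, 37.1.
Season total = 1173.9 DD.
Complete generations = ⌊1173.9 / 138⌋ = 8.

8 generations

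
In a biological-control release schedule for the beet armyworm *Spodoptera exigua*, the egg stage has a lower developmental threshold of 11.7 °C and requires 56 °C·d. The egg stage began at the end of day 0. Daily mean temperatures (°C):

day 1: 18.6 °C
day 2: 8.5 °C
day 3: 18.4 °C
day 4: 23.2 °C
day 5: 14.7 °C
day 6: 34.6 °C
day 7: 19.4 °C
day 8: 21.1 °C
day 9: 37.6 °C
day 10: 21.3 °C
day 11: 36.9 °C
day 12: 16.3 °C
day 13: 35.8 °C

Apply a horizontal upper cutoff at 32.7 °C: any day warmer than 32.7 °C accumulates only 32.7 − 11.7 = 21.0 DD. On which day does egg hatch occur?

Daily DD above 11.7 °C (capped at 21.0): 6.9, 0.0, 6.7, 11.5, 3.0, 21.0, 7.7, 9.4, 21.0, 9.6, 21.0, 4.6, 21.0.
Cumulative: 6.9, 6.9, 13.6, 25.1, 28.1, 49.1, 56.8, 66.2, 87.2, 96.8, 117.8, 122.4, 143.4.
The total first reaches 56 DD on day 7.

day 7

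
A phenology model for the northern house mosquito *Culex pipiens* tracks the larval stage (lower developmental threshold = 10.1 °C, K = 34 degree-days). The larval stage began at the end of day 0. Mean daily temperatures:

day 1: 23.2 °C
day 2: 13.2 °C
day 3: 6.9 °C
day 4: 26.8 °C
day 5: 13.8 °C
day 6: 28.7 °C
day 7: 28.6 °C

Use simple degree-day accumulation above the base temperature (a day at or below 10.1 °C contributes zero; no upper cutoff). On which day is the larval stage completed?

Daily DD above 10.1 °C: 13.1, 3.1, 0.0, 16.7, 3.7, 18.6, 18.5.
Cumulative: 13.1, 16.2, 16.2, 32.9, 36.6, 55.2, 73.7.
The total first reaches 34 DD on day 5.

day 5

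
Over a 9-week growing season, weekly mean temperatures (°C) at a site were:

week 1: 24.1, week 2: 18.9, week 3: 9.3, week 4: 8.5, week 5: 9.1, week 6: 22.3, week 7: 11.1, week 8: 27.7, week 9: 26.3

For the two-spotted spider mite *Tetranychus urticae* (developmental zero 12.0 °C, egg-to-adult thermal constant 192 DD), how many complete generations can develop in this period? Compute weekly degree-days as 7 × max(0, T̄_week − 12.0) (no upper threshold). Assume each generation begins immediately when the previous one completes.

Weekly DD (7 × max(0, T̄ − 12.0)): 84.7, 48.3, 0.0, 0.0, 0.0, 72.1, 0.0, 109.9, 100.1.
Season total = 415.1 DD.
Complete generations = ⌊415.1 / 192⌋ = 2.

2 generations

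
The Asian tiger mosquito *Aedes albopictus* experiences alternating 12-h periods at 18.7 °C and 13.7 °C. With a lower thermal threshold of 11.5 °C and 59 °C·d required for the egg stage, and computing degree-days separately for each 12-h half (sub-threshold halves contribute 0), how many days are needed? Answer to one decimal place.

Day half: max(0, 18.7 − 11.5) × 0.5 = 7.2 × 0.5 = 3.60 DD.
Night half: max(0, 13.7 − 11.5) × 0.5 = 2.2 × 0.5 = 1.10 DD.
Per 24 h: 4.70 DD/day.
Duration = 59 / 4.70 = 12.553 ≈ 12.6 days.

12.6 days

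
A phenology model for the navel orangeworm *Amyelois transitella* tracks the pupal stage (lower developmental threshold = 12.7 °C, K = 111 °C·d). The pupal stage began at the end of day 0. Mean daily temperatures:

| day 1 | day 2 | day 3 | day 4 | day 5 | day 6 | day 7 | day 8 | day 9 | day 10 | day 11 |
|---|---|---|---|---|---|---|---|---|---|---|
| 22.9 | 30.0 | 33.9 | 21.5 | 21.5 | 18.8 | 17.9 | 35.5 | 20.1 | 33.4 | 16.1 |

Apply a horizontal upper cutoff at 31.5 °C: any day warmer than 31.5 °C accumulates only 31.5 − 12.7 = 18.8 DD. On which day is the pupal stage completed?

day 10

Daily DD above 12.7 °C (capped at 18.8): 10.2, 17.3, 18.8, 8.8, 8.8, 6.1, 5.2, 18.8, 7.4, 18.8, 3.4.
Cumulative: 10.2, 27.5, 46.3, 55.1, 63.9, 70.0, 75.2, 94.0, 101.4, 120.2, 123.6.
The total first reaches 111 DD on day 10.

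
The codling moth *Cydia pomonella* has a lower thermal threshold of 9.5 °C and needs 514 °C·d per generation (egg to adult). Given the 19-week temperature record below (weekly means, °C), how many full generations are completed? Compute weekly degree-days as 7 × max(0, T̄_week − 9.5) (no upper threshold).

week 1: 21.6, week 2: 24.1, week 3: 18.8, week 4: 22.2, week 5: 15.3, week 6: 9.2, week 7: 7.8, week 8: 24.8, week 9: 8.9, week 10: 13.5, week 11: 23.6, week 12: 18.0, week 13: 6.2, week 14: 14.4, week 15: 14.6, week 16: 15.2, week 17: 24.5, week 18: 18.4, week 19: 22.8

Weekly DD (7 × max(0, T̄ − 9.5)): 84.7, 102.2, 65.1, 88.9, 40.6, 0.0, 0.0, 107.1, 0.0, 28.0, 98.7, 59.5, 0.0, 34.3, 35.7, 39.9, 105.0, 62.3, 93.1.
Season total = 1045.1 DD.
Complete generations = ⌊1045.1 / 514⌋ = 2.

2 generations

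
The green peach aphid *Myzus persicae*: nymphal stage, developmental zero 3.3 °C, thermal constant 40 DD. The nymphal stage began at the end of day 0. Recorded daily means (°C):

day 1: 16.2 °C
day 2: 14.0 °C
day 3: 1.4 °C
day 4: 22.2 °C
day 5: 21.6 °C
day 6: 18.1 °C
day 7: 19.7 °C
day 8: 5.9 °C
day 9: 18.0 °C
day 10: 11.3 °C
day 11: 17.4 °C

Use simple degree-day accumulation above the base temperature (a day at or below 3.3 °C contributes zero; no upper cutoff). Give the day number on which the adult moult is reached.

Daily DD above 3.3 °C: 12.9, 10.7, 0.0, 18.9, 18.3, 14.8, 16.4, 2.6, 14.7, 8.0, 14.1.
Cumulative: 12.9, 23.6, 23.6, 42.5, 60.8, 75.6, 92.0, 94.6, 109.3, 117.3, 131.4.
The total first reaches 40 DD on day 4.

day 4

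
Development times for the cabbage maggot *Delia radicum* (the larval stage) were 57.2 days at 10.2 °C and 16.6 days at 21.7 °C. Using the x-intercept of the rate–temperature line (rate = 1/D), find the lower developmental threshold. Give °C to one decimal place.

5.5 °C

Under the model K = D·(T − T_b), so D₁·(T₁ − T_b) = D₂·(T₂ − T_b).
57.2·(10.2 − T_b) = 16.6·(21.7 − T_b)
T_b = (57.2·10.2 − 16.6·21.7) / (57.2 − 16.6) = 223.22 / 40.6 = 5.498 °C ≈ 5.5 °C.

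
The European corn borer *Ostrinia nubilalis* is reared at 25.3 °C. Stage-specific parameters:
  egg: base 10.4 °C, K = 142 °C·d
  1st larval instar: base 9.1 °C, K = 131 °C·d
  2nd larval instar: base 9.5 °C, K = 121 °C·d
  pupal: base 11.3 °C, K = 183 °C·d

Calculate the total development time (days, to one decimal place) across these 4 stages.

38.3 days

egg: 142 / (25.3 − 10.4) = 142 / 14.9 = 9.530 d.
1st larval instar: 131 / (25.3 − 9.1) = 131 / 16.2 = 8.086 d.
2nd larval instar: 121 / (25.3 − 9.5) = 121 / 15.8 = 7.658 d.
pupal: 183 / (25.3 − 11.3) = 183 / 14.0 = 13.071 d.
Sum = 38.346 ≈ 38.3 days.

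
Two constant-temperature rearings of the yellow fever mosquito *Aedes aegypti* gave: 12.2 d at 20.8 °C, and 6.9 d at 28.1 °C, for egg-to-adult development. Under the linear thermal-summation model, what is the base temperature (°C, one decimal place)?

Under the model K = D·(T − T_b), so D₁·(T₁ − T_b) = D₂·(T₂ − T_b).
12.2·(20.8 − T_b) = 6.9·(28.1 − T_b)
T_b = (12.2·20.8 − 6.9·28.1) / (12.2 − 6.9) = 59.87 / 5.3 = 11.296 °C ≈ 11.3 °C.

11.3 °C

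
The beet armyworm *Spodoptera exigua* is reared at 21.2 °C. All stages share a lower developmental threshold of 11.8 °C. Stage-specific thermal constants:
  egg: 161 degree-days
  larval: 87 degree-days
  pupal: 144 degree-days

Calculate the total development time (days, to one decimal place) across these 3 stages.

Daily accumulation at 21.2 °C = 21.2 − 11.8 = 9.4 DD/day.
Total K = 161 + 87 + 144 = 392 DD.
Total duration = 392 / 9.4 = 41.702 ≈ 41.7 days.

41.7 days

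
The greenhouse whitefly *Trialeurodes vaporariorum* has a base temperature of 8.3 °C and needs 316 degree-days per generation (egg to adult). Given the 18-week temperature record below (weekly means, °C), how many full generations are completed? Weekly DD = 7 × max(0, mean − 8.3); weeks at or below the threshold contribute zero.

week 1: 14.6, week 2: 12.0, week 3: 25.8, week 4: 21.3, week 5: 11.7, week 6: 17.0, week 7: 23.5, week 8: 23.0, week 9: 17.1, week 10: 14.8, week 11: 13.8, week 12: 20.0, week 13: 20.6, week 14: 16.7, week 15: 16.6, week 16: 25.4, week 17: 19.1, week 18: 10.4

Weekly DD (7 × max(0, T̄ − 8.3)): 44.1, 25.9, 122.5, 91.0, 23.8, 60.9, 106.4, 102.9, 61.6, 45.5, 38.5, 81.9, 86.1, 58.8, 58.1, 119.7, 75.6, 14.7.
Season total = 1218.0 DD.
Complete generations = ⌊1218.0 / 316⌋ = 3.

3 generations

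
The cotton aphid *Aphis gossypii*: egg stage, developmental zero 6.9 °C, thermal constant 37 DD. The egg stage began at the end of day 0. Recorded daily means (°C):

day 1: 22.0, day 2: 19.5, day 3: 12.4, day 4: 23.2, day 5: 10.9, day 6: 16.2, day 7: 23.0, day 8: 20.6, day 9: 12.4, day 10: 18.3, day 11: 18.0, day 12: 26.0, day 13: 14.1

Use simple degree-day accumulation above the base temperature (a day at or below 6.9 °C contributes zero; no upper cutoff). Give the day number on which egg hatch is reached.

day 4

Daily DD above 6.9 °C: 15.1, 12.6, 5.5, 16.3, 4.0, 9.3, 16.1, 13.7, 5.5, 11.4, 11.1, 19.1, 7.2.
Cumulative: 15.1, 27.7, 33.2, 49.5, 53.5, 62.8, 78.9, 92.6, 98.1, 109.5, 120.6, 139.7, 146.9.
The total first reaches 37 DD on day 4.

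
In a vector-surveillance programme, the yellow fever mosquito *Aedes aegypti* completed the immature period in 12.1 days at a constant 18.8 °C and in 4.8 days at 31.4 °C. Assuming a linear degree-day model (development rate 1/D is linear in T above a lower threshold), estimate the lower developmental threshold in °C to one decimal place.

Under the model K = D·(T − T_b), so D₁·(T₁ − T_b) = D₂·(T₂ − T_b).
12.1·(18.8 − T_b) = 4.8·(31.4 − T_b)
T_b = (12.1·18.8 − 4.8·31.4) / (12.1 − 4.8) = 76.76 / 7.3 = 10.515 °C ≈ 10.5 °C.

10.5 °C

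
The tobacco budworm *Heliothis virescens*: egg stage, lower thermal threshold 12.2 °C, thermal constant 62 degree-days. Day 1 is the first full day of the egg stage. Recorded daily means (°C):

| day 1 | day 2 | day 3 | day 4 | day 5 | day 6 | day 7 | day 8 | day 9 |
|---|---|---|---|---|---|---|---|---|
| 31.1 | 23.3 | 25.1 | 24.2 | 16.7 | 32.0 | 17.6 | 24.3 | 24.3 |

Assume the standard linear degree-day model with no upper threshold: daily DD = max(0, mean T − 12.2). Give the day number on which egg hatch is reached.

Daily DD above 12.2 °C: 18.9, 11.1, 12.9, 12.0, 4.5, 19.8, 5.4, 12.1, 12.1.
Cumulative: 18.9, 30.0, 42.9, 54.9, 59.4, 79.2, 84.6, 96.7, 108.8.
The total first reaches 62 DD on day 6.

day 6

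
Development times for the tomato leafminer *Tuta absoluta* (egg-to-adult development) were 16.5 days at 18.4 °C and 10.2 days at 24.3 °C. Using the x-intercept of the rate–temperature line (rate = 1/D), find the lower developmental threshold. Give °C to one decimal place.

8.8 °C

Under the model K = D·(T − T_b), so D₁·(T₁ − T_b) = D₂·(T₂ − T_b).
16.5·(18.4 − T_b) = 10.2·(24.3 − T_b)
T_b = (16.5·18.4 − 10.2·24.3) / (16.5 − 10.2) = 55.74 / 6.3 = 8.848 °C ≈ 8.8 °C.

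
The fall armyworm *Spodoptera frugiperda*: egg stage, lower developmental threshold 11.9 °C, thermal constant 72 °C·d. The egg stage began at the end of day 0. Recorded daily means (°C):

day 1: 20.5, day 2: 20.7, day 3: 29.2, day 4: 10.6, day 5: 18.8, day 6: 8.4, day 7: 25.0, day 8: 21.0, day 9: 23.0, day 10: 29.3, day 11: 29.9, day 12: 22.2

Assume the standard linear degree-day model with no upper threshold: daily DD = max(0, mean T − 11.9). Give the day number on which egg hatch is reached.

day 9

Daily DD above 11.9 °C: 8.6, 8.8, 17.3, 0.0, 6.9, 0.0, 13.1, 9.1, 11.1, 17.4, 18.0, 10.3.
Cumulative: 8.6, 17.4, 34.7, 34.7, 41.6, 41.6, 54.7, 63.8, 74.9, 92.3, 110.3, 120.6.
The total first reaches 72 DD on day 9.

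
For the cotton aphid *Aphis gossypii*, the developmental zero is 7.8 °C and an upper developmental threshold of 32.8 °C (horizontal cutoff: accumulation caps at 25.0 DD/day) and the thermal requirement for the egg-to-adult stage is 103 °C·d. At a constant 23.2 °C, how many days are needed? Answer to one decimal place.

Daily accumulation = 23.2 − 7.8 = 15.4 DD/day.
Duration = 103 / 15.4 = 6.688 ≈ 6.7 days.

6.7 days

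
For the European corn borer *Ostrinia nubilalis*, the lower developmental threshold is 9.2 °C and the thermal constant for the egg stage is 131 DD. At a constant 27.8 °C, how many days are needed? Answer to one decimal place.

7.0 days

Daily accumulation = 27.8 − 9.2 = 18.6 DD/day.
Duration = 131 / 18.6 = 7.043 ≈ 7.0 days.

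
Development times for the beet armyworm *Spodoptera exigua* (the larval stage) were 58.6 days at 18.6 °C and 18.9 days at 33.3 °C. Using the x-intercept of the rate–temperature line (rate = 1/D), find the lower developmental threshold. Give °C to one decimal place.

11.6 °C

Linear rate model ⇒ the product D·(T − T_b) is constant across temperatures.
58.6·(18.6 − T_b) = 18.9·(33.3 − T_b)
T_b = (58.6·18.6 − 18.9·33.3) / (58.6 − 18.9) = 460.59 / 39.7 = 11.602 °C ≈ 11.6 °C.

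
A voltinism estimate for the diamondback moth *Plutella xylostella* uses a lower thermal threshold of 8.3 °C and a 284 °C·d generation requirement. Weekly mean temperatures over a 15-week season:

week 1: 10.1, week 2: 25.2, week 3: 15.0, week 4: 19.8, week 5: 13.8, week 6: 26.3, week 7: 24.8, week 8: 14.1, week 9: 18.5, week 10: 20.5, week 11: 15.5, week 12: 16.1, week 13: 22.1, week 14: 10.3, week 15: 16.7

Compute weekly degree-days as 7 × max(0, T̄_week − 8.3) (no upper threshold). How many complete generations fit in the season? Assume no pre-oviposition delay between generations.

Weekly DD (7 × max(0, T̄ − 8.3)): 12.6, 118.3, 46.9, 80.5, 38.5, 126.0, 115.5, 40.6, 71.4, 85.4, 50.4, 54.6, 96.6, 14.0, 58.8.
Season total = 1010.1 DD.
Complete generations = ⌊1010.1 / 284⌋ = 3.

3 generations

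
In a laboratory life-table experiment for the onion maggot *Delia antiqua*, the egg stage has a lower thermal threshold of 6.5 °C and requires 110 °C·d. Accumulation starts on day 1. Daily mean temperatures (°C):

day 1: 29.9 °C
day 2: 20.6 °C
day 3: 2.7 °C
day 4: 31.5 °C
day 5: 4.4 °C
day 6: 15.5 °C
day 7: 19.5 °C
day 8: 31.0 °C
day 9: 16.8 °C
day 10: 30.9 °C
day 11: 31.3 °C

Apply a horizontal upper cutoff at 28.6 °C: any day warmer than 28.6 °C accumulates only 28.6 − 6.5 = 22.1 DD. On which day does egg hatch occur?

day 9

Daily DD above 6.5 °C (capped at 22.1): 22.1, 14.1, 0.0, 22.1, 0.0, 9.0, 13.0, 22.1, 10.3, 22.1, 22.1.
Cumulative: 22.1, 36.2, 36.2, 58.3, 58.3, 67.3, 80.3, 102.4, 112.7, 134.8, 156.9.
The total first reaches 110 DD on day 9.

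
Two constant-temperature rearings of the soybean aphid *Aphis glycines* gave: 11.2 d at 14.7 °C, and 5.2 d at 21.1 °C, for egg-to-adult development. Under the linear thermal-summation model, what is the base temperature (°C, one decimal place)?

9.2 °C

Equal thermal constants: D₁(T₁ − T_b) = D₂(T₂ − T_b).
11.2·(14.7 − T_b) = 5.2·(21.1 − T_b)
T_b = (11.2·14.7 − 5.2·21.1) / (11.2 − 5.2) = 54.92 / 6.0 = 9.153 °C ≈ 9.2 °C.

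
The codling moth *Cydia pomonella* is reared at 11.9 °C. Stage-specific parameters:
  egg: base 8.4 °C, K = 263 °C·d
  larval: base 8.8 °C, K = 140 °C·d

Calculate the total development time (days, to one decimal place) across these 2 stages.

120.3 days

egg: 263 / (11.9 − 8.4) = 263 / 3.5 = 75.143 d.
larval: 140 / (11.9 − 8.8) = 140 / 3.1 = 45.161 d.
Sum = 120.304 ≈ 120.3 days.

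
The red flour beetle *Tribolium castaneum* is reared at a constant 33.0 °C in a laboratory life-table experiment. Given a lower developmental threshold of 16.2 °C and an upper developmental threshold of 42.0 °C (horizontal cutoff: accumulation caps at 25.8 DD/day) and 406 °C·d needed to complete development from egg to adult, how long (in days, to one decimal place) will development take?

24.2 days

Daily accumulation = 33.0 − 16.2 = 16.8 DD/day.
Duration = 406 / 16.8 = 24.167 ≈ 24.2 days.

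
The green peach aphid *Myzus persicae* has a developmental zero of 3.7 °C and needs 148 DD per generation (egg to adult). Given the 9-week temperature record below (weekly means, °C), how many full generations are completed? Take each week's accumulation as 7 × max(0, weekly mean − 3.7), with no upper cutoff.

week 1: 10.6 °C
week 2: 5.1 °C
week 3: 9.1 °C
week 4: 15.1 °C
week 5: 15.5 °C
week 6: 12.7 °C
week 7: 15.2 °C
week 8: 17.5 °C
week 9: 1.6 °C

3 generations

Weekly DD (7 × max(0, T̄ − 3.7)): 48.3, 9.8, 37.8, 79.8, 82.6, 63.0, 80.5, 96.6, 0.0.
Season total = 498.4 DD.
Complete generations = ⌊498.4 / 148⌋ = 3.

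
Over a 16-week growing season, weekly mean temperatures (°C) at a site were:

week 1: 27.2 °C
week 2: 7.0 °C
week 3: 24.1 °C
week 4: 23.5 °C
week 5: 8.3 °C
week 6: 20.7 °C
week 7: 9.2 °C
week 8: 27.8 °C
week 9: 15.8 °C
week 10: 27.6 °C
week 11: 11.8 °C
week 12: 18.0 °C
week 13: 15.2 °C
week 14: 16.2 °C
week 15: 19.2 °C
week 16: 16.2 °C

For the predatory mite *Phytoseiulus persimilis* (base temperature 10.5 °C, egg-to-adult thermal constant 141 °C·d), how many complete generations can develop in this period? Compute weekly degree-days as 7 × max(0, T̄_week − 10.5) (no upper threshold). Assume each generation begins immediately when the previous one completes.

6 generations

Weekly DD (7 × max(0, T̄ − 10.5)): 116.9, 0.0, 95.2, 91.0, 0.0, 71.4, 0.0, 121.1, 37.1, 119.7, 9.1, 52.5, 32.9, 39.9, 60.9, 39.9.
Season total = 887.6 DD.
Complete generations = ⌊887.6 / 141⌋ = 6.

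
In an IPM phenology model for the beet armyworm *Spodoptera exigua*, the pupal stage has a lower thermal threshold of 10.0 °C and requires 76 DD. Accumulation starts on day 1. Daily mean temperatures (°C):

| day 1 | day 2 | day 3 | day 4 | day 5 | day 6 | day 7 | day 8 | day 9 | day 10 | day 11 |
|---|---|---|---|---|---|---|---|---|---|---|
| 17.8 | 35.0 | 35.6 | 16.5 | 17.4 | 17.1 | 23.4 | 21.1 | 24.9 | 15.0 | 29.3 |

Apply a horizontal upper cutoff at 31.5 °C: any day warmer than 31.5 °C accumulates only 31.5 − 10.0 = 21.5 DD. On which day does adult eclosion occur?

Daily DD above 10.0 °C (capped at 21.5): 7.8, 21.5, 21.5, 6.5, 7.4, 7.1, 13.4, 11.1, 14.9, 5.0, 19.3.
Cumulative: 7.8, 29.3, 50.8, 57.3, 64.7, 71.8, 85.2, 96.3, 111.2, 116.2, 135.5.
The total first reaches 76 DD on day 7.

day 7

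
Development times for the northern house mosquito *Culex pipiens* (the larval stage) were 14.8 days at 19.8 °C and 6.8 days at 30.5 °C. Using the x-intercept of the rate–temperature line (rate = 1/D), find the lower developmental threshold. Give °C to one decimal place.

10.7 °C

Linear rate model ⇒ the product D·(T − T_b) is constant across temperatures.
14.8·(19.8 − T_b) = 6.8·(30.5 − T_b)
T_b = (14.8·19.8 − 6.8·30.5) / (14.8 − 6.8) = 85.64 / 8.0 = 10.705 °C ≈ 10.7 °C.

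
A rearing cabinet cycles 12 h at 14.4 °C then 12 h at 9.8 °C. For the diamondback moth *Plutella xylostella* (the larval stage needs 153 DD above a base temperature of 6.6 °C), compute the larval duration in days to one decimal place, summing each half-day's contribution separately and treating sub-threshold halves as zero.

27.8 days

Day half: max(0, 14.4 − 6.6) × 0.5 = 7.8 × 0.5 = 3.90 DD.
Night half: max(0, 9.8 − 6.6) × 0.5 = 3.2 × 0.5 = 1.60 DD.
Per 24 h: 5.50 DD/day.
Duration = 153 / 5.50 = 27.818 ≈ 27.8 days.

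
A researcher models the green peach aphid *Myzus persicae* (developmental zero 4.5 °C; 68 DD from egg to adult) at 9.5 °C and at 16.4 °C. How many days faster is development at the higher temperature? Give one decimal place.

7.9 days

At 9.5 °C: 68 / (9.5 − 4.5) = 68 / 5.0 = 13.600 d.
At 16.4 °C: 68 / (16.4 − 4.5) = 68 / 11.9 = 5.714 d.
Difference = |13.600 − 5.714| = 7.886 ≈ 7.9 days.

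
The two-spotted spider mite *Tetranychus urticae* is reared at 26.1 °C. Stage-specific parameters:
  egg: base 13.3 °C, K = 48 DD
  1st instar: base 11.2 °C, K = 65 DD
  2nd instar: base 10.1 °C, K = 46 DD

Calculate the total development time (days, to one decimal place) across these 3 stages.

11.0 days

egg: 48 / (26.1 − 13.3) = 48 / 12.8 = 3.750 d.
1st instar: 65 / (26.1 − 11.2) = 65 / 14.9 = 4.362 d.
2nd instar: 46 / (26.1 − 10.1) = 46 / 16.0 = 2.875 d.
Sum = 10.987 ≈ 11.0 days.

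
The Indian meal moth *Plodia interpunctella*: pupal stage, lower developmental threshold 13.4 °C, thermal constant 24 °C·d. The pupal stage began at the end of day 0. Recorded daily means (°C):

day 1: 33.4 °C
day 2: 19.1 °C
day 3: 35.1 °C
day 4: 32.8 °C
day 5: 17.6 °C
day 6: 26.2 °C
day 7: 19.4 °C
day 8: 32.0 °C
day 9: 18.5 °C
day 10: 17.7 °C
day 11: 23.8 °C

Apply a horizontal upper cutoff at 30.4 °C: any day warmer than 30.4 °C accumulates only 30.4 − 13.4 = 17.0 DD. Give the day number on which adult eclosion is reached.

Daily DD above 13.4 °C (capped at 17.0): 17.0, 5.7, 17.0, 17.0, 4.2, 12.8, 6.0, 17.0, 5.1, 4.3, 10.4.
Cumulative: 17.0, 22.7, 39.7, 56.7, 60.9, 73.7, 79.7, 96.7, 101.8, 106.1, 116.5.
The total first reaches 24 DD on day 3.

day 3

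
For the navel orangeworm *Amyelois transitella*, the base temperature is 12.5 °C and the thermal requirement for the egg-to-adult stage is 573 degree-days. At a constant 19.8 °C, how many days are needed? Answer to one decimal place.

Daily accumulation = 19.8 − 12.5 = 7.3 DD/day.
Duration = 573 / 7.3 = 78.493 ≈ 78.5 days.

78.5 days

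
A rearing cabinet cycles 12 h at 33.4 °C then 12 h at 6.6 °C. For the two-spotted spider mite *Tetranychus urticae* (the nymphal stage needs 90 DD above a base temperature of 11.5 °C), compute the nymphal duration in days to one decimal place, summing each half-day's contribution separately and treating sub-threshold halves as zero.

8.2 days

Day half: max(0, 33.4 − 11.5) × 0.5 = 21.9 × 0.5 = 10.95 DD.
Night half: max(0, 6.6 − 11.5) × 0.5 = 0.0 × 0.5 = 0.00 DD.
Per 24 h: 10.95 DD/day.
Duration = 90 / 10.95 = 8.219 ≈ 8.2 days.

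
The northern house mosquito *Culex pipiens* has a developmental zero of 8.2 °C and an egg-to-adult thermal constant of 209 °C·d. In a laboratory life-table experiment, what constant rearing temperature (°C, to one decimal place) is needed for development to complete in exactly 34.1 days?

Required daily accumulation = 209 / 34.1 = 6.129 DD/day.
T = T_base + 6.129 = 8.2 + 6.129 = 14.329 ≈ 14.3 °C.

14.3 °C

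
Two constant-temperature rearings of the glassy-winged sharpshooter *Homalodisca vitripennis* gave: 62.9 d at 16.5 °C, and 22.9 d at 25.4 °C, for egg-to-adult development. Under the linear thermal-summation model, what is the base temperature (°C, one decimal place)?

Under the model K = D·(T − T_b), so D₁·(T₁ − T_b) = D₂·(T₂ − T_b).
62.9·(16.5 − T_b) = 22.9·(25.4 − T_b)
T_b = (62.9·16.5 − 22.9·25.4) / (62.9 − 22.9) = 456.19 / 40.0 = 11.405 °C ≈ 11.4 °C.

11.4 °C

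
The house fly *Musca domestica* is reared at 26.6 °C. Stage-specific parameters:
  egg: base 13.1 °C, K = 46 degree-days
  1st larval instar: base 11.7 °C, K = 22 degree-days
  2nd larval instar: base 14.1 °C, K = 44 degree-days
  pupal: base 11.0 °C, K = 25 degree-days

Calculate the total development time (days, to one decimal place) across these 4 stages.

10.0 days

egg: 46 / (26.6 − 13.1) = 46 / 13.5 = 3.407 d.
1st larval instar: 22 / (26.6 − 11.7) = 22 / 14.9 = 1.477 d.
2nd larval instar: 44 / (26.6 − 14.1) = 44 / 12.5 = 3.520 d.
pupal: 25 / (26.6 − 11.0) = 25 / 15.6 = 1.603 d.
Sum = 10.006 ≈ 10.0 days.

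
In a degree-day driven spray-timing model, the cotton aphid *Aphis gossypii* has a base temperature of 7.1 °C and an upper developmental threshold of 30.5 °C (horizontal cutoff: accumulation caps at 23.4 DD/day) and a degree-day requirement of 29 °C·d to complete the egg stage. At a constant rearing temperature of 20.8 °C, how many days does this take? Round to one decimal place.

Daily accumulation = 20.8 − 7.1 = 13.7 DD/day.
Duration = 29 / 13.7 = 2.117 ≈ 2.1 days.

2.1 days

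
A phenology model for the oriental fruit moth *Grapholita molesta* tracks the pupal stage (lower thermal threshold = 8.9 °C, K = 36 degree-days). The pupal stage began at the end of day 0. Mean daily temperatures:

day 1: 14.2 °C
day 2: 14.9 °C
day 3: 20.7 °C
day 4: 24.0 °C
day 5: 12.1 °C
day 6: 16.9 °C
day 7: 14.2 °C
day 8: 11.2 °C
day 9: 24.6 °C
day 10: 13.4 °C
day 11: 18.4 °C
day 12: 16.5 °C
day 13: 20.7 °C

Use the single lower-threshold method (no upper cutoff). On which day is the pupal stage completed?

day 4

Daily DD above 8.9 °C: 5.3, 6.0, 11.8, 15.1, 3.2, 8.0, 5.3, 2.3, 15.7, 4.5, 9.5, 7.6, 11.8.
Cumulative: 5.3, 11.3, 23.1, 38.2, 41.4, 49.4, 54.7, 57.0, 72.7, 77.2, 86.7, 94.3, 106.1.
The total first reaches 36 DD on day 4.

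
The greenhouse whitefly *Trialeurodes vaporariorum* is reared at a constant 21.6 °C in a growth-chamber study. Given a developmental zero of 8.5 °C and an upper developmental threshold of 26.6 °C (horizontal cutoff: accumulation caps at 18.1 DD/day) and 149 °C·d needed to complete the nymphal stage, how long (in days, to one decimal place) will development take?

11.4 days

Daily accumulation = 21.6 − 8.5 = 13.1 DD/day.
Duration = 149 / 13.1 = 11.374 ≈ 11.4 days.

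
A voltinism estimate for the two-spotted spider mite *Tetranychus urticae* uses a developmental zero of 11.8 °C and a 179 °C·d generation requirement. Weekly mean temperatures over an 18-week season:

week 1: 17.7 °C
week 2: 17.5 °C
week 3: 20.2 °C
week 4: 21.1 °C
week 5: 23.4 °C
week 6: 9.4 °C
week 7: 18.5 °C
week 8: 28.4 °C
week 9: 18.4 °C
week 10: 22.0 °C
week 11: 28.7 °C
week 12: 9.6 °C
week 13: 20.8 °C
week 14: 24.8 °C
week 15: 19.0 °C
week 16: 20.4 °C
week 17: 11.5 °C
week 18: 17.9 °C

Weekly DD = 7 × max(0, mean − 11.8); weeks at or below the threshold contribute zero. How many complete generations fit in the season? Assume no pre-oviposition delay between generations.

Weekly DD (7 × max(0, T̄ − 11.8)): 41.3, 39.9, 58.8, 65.1, 81.2, 0.0, 46.9, 116.2, 46.2, 71.4, 118.3, 0.0, 63.0, 91.0, 50.4, 60.2, 0.0, 42.7.
Season total = 992.6 DD.
Complete generations = ⌊992.6 / 179⌋ = 5.

5 generations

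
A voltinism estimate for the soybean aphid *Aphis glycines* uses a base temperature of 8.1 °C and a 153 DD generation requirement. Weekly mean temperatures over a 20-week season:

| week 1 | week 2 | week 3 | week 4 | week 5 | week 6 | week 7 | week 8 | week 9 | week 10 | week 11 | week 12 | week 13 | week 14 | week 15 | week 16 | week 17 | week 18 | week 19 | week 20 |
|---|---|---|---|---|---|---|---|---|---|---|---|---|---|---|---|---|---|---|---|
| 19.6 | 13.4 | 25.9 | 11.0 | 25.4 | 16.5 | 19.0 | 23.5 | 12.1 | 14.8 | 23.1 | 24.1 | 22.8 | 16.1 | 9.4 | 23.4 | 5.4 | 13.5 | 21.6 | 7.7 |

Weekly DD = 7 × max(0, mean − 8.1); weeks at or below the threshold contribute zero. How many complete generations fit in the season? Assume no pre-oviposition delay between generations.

Weekly DD (7 × max(0, T̄ − 8.1)): 80.5, 37.1, 124.6, 20.3, 121.1, 58.8, 76.3, 107.8, 28.0, 46.9, 105.0, 112.0, 102.9, 56.0, 9.1, 107.1, 0.0, 37.8, 94.5, 0.0.
Season total = 1325.8 DD.
Complete generations = ⌊1325.8 / 153⌋ = 8.

8 generations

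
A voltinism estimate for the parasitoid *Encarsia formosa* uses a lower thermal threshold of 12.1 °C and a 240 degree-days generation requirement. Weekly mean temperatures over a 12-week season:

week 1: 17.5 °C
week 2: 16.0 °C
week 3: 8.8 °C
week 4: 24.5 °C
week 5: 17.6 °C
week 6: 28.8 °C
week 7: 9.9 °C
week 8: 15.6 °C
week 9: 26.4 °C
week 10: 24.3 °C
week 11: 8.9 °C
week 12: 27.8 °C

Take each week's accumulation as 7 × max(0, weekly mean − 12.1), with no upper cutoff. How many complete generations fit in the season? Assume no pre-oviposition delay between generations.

2 generations

Weekly DD (7 × max(0, T̄ − 12.1)): 37.8, 27.3, 0.0, 86.8, 38.5, 116.9, 0.0, 24.5, 100.1, 85.4, 0.0, 109.9.
Season total = 627.2 DD.
Complete generations = ⌊627.2 / 240⌋ = 2.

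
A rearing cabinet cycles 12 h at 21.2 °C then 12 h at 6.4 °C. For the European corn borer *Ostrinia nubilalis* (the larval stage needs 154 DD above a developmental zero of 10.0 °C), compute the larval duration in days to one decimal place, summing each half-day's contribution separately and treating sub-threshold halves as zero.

27.5 days

Day half: max(0, 21.2 − 10.0) × 0.5 = 11.2 × 0.5 = 5.60 DD.
Night half: max(0, 6.4 − 10.0) × 0.5 = 0.0 × 0.5 = 0.00 DD.
Per 24 h: 5.60 DD/day.
Duration = 154 / 5.60 = 27.500 ≈ 27.5 days.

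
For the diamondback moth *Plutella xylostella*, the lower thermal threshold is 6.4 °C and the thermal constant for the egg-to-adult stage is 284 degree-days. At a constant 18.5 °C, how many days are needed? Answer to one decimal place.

23.5 days

Daily accumulation = 18.5 − 6.4 = 12.1 DD/day.
Duration = 284 / 12.1 = 23.471 ≈ 23.5 days.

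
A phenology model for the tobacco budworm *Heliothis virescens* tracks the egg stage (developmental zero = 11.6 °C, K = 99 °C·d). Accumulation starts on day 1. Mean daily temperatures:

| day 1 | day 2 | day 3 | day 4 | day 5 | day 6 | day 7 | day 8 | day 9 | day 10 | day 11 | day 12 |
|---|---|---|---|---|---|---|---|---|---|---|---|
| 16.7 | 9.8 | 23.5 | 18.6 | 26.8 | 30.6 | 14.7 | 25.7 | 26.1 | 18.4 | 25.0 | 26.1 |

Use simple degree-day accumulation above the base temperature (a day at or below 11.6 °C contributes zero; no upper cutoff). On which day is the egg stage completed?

Daily DD above 11.6 °C: 5.1, 0.0, 11.9, 7.0, 15.2, 19.0, 3.1, 14.1, 14.5, 6.8, 13.4, 14.5.
Cumulative: 5.1, 5.1, 17.0, 24.0, 39.2, 58.2, 61.3, 75.4, 89.9, 96.7, 110.1, 124.6.
The total first reaches 99 DD on day 11.

day 11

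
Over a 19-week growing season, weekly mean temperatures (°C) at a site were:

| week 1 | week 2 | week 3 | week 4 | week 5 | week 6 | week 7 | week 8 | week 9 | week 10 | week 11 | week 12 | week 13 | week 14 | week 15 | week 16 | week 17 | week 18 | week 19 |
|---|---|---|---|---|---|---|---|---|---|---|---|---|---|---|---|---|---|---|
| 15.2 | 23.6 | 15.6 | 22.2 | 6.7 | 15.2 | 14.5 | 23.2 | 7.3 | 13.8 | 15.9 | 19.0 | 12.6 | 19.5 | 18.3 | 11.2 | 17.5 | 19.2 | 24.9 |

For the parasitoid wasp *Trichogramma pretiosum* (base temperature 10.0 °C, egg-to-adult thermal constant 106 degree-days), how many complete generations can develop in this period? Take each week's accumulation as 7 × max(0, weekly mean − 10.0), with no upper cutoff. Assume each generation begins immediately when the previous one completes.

8 generations

Weekly DD (7 × max(0, T̄ − 10.0)): 36.4, 95.2, 39.2, 85.4, 0.0, 36.4, 31.5, 92.4, 0.0, 26.6, 41.3, 63.0, 18.2, 66.5, 58.1, 8.4, 52.5, 64.4, 104.3.
Season total = 919.8 DD.
Complete generations = ⌊919.8 / 106⌋ = 8.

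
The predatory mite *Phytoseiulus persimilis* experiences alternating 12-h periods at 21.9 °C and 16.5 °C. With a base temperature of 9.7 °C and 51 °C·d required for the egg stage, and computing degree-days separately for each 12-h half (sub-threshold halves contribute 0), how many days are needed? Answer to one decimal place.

5.4 days

Day half: max(0, 21.9 − 9.7) × 0.5 = 12.2 × 0.5 = 6.10 DD.
Night half: max(0, 16.5 − 9.7) × 0.5 = 6.8 × 0.5 = 3.40 DD.
Per 24 h: 9.50 DD/day.
Duration = 51 / 9.50 = 5.368 ≈ 5.4 days.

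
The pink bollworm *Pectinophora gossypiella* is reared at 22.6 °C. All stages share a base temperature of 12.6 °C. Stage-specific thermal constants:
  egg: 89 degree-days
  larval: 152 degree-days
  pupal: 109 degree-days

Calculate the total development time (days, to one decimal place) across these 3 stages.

35.0 days

Daily accumulation at 22.6 °C = 22.6 − 12.6 = 10.0 DD/day.
Total K = 89 + 152 + 109 = 350 DD.
Total duration = 350 / 10.0 = 35.000 ≈ 35.0 days.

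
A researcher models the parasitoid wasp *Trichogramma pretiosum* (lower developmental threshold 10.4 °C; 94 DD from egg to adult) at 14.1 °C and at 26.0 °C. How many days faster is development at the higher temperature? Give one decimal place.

19.4 days

At 14.1 °C: 94 / (14.1 − 10.4) = 94 / 3.7 = 25.405 d.
At 26.0 °C: 94 / (26.0 − 10.4) = 94 / 15.6 = 6.026 d.
Difference = |25.405 − 6.026| = 19.380 ≈ 19.4 days.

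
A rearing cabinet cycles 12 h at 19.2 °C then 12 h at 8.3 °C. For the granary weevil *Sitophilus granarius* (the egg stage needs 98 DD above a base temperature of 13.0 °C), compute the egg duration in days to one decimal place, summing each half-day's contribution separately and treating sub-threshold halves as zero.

31.6 days

Day half: max(0, 19.2 − 13.0) × 0.5 = 6.2 × 0.5 = 3.10 DD.
Night half: max(0, 8.3 − 13.0) × 0.5 = 0.0 × 0.5 = 0.00 DD.
Per 24 h: 3.10 DD/day.
Duration = 98 / 3.10 = 31.613 ≈ 31.6 days.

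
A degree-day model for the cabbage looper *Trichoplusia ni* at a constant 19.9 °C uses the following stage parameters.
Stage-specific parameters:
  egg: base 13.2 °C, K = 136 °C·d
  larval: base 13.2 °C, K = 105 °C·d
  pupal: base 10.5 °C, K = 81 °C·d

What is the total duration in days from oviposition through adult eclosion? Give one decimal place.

egg: 136 / (19.9 − 13.2) = 136 / 6.7 = 20.299 d.
larval: 105 / (19.9 − 13.2) = 105 / 6.7 = 15.672 d.
pupal: 81 / (19.9 − 10.5) = 81 / 9.4 = 8.617 d.
Sum = 44.587 ≈ 44.6 days.

44.6 days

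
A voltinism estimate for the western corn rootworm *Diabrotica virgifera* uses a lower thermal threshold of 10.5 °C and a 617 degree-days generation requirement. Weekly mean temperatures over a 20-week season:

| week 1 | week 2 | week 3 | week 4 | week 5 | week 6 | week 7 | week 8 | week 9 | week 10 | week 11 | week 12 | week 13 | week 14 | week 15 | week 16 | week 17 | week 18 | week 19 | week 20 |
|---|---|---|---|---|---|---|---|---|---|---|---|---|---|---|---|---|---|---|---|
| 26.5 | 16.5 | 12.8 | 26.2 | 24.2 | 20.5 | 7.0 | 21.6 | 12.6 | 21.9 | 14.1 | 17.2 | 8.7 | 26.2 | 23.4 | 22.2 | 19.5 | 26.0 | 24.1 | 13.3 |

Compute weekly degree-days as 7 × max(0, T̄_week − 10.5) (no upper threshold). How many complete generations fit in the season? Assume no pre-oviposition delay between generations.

Weekly DD (7 × max(0, T̄ − 10.5)): 112.0, 42.0, 16.1, 109.9, 95.9, 70.0, 0.0, 77.7, 14.7, 79.8, 25.2, 46.9, 0.0, 109.9, 90.3, 81.9, 63.0, 108.5, 95.2, 19.6.
Season total = 1258.6 DD.
Complete generations = ⌊1258.6 / 617⌋ = 2.

2 generations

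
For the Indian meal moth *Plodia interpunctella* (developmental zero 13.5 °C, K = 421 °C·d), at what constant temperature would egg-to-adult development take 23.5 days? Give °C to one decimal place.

31.4 °C

Required daily accumulation = 421 / 23.5 = 17.915 DD/day.
T = T_base + 17.915 = 13.5 + 17.915 = 31.415 ≈ 31.4 °C.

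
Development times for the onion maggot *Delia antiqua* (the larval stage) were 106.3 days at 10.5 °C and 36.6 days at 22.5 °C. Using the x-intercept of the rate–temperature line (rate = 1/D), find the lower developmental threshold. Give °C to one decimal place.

4.2 °C

Under the model K = D·(T − T_b), so D₁·(T₁ − T_b) = D₂·(T₂ − T_b).
106.3·(10.5 − T_b) = 36.6·(22.5 − T_b)
T_b = (106.3·10.5 − 36.6·22.5) / (106.3 − 36.6) = 292.65 / 69.7 = 4.199 °C ≈ 4.2 °C.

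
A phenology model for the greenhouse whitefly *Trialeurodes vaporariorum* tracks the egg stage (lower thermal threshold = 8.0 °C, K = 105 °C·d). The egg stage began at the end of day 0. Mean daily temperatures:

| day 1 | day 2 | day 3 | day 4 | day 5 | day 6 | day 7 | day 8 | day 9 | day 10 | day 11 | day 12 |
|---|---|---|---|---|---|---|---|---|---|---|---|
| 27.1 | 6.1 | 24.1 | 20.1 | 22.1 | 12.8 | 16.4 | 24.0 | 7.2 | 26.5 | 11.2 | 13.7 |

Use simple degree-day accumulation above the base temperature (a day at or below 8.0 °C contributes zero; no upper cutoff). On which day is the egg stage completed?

day 10

Daily DD above 8.0 °C: 19.1, 0.0, 16.1, 12.1, 14.1, 4.8, 8.4, 16.0, 0.0, 18.5, 3.2, 5.7.
Cumulative: 19.1, 19.1, 35.2, 47.3, 61.4, 66.2, 74.6, 90.6, 90.6, 109.1, 112.3, 118.0.
The total first reaches 105 DD on day 10.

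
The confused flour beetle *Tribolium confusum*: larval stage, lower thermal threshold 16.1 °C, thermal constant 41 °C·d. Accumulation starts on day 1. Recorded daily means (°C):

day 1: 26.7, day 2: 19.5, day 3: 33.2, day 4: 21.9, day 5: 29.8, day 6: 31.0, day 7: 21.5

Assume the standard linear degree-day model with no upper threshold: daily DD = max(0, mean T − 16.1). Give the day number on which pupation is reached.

Daily DD above 16.1 °C: 10.6, 3.4, 17.1, 5.8, 13.7, 14.9, 5.4.
Cumulative: 10.6, 14.0, 31.1, 36.9, 50.6, 65.5, 70.9.
The total first reaches 41 DD on day 5.

day 5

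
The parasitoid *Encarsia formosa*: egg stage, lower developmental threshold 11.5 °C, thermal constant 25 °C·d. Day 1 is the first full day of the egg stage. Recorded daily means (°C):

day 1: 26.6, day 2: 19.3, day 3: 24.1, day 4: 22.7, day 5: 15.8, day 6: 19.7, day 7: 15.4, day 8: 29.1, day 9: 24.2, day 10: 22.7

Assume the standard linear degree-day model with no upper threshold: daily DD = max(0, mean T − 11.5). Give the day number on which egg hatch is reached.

day 3

Daily DD above 11.5 °C: 15.1, 7.8, 12.6, 11.2, 4.3, 8.2, 3.9, 17.6, 12.7, 11.2.
Cumulative: 15.1, 22.9, 35.5, 46.7, 51.0, 59.2, 63.1, 80.7, 93.4, 104.6.
The total first reaches 25 DD on day 3.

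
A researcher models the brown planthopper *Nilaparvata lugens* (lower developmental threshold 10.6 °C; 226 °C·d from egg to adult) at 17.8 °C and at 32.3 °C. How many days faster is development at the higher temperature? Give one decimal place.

At 17.8 °C: 226 / (17.8 − 10.6) = 226 / 7.2 = 31.389 d.
At 32.3 °C: 226 / (32.3 − 10.6) = 226 / 21.7 = 10.415 d.
Difference = |31.389 − 10.415| = 20.974 ≈ 21.0 days.

21.0 days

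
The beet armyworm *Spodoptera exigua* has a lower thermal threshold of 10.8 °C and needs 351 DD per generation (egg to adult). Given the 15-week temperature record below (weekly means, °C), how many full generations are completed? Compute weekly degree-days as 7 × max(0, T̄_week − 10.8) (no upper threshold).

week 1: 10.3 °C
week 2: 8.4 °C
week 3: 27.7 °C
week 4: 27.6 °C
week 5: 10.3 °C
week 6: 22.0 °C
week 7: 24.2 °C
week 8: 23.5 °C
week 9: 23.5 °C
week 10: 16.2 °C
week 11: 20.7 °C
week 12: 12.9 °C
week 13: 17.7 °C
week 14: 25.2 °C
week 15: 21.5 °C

2 generations

Weekly DD (7 × max(0, T̄ − 10.8)): 0.0, 0.0, 118.3, 117.6, 0.0, 78.4, 93.8, 88.9, 88.9, 37.8, 69.3, 14.7, 48.3, 100.8, 74.9.
Season total = 931.7 DD.
Complete generations = ⌊931.7 / 351⌋ = 2.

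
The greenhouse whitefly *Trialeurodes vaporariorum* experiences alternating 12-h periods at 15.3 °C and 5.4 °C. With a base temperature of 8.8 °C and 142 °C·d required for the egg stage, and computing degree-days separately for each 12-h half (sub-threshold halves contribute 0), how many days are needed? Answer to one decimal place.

Day half: max(0, 15.3 − 8.8) × 0.5 = 6.5 × 0.5 = 3.25 DD.
Night half: max(0, 5.4 − 8.8) × 0.5 = 0.0 × 0.5 = 0.00 DD.
Per 24 h: 3.25 DD/day.
Duration = 142 / 3.25 = 43.692 ≈ 43.7 days.

43.7 days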